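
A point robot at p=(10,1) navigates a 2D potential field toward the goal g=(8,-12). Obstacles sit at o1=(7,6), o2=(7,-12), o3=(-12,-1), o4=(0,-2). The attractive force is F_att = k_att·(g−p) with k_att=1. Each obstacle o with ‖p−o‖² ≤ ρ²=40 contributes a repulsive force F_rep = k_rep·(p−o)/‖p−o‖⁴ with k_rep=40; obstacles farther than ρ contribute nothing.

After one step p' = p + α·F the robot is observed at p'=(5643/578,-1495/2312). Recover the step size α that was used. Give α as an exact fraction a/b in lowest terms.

α = 1/8

F_att = 1·(g−p) = 1·(-2,-13) = (-2.0000,-13.0000)
o1: d²=34 ≤ ρ²=40; F_rep = 40·(3,-5)/34² = (0.1038,-0.1730)
o2: d²=178 > ρ²=40 → inactive
o3: d²=488 > ρ²=40 → inactive
o4: d²=109 > ρ²=40 → inactive
F = F_att + ΣF_rep = (-1.8962,-13.1730)
Δp = p'−p = (-0.2370,-1.6466); α = Δx/Fx = (-137/578) / (-548/289) = 1/8
check: Δy/Fy = (-3807/2312) / (-3807/289) = 1/8 ✓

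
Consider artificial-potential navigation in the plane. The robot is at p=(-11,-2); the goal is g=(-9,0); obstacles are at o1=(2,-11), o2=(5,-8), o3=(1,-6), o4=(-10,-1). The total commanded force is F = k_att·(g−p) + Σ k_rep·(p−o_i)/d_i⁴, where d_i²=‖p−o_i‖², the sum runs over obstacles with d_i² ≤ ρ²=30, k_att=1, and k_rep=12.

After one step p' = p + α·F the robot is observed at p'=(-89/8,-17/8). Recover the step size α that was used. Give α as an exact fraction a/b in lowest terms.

F_att = 1·(g−p) = 1·(2,2) = (2.0000,2.0000)
o1: d²=250 > ρ²=30 → inactive
o2: d²=292 > ρ²=30 → inactive
o3: d²=160 > ρ²=30 → inactive
o4: d²=2 ≤ ρ²=30; F_rep = 12·(-1,-1)/2² = (-3.0000,-3.0000)
F = F_att + ΣF_rep = (-1.0000,-1.0000)
Δp = p'−p = (-0.1250,-0.1250); α = Δx/Fx = (-1/8) / (-1) = 1/8
check: Δy/Fy = (-1/8) / (-1) = 1/8 ✓

α = 1/8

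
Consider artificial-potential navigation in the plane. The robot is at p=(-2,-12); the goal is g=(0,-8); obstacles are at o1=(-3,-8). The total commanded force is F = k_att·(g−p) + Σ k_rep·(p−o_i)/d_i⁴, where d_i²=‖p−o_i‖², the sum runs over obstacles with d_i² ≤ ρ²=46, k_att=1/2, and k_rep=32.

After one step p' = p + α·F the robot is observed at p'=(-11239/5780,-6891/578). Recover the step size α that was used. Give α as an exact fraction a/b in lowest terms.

F_att = 1/2·(g−p) = 1/2·(2,4) = (1.0000,2.0000)
o1: d²=17 ≤ ρ²=46; F_rep = 32·(1,-4)/17² = (0.1107,-0.4429)
F = F_att + ΣF_rep = (1.1107,1.5571)
Δp = p'−p = (0.0555,0.0779); α = Δx/Fx = (321/5780) / (321/289) = 1/20
check: Δy/Fy = (45/578) / (450/289) = 1/20 ✓

α = 1/20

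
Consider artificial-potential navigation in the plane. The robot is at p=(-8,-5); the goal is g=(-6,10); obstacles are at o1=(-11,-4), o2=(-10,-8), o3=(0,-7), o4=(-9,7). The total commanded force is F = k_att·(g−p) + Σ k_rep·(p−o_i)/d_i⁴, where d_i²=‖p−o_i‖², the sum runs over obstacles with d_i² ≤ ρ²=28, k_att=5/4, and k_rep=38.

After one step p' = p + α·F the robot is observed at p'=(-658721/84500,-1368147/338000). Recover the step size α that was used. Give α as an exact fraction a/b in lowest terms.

α = 1/20

F_att = 5/4·(g−p) = 5/4·(2,15) = (2.5000,18.7500)
o1: d²=10 ≤ ρ²=28; F_rep = 38·(3,-1)/10² = (1.1400,-0.3800)
o2: d²=13 ≤ ρ²=28; F_rep = 38·(2,3)/13² = (0.4497,0.6746)
o3: d²=68 > ρ²=28 → inactive
o4: d²=145 > ρ²=28 → inactive
F = F_att + ΣF_rep = (4.0897,19.0446)
Δp = p'−p = (0.2045,0.9522); α = Δx/Fx = (17279/84500) / (17279/4225) = 1/20
check: Δy/Fy = (321853/338000) / (321853/16900) = 1/20 ✓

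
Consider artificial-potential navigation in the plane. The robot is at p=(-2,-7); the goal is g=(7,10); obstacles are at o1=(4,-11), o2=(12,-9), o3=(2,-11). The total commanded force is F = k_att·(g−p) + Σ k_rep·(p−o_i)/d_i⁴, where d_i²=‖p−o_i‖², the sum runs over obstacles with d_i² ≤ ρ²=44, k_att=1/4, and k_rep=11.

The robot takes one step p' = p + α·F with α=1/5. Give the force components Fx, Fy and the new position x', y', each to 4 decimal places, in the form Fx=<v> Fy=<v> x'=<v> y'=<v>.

F_att = 1/4·(g−p) = 1/4·(9,17) = (2.2500,4.2500)
o1: d²=52 > ρ²=44 → inactive
o2: d²=200 > ρ²=44 → inactive
o3: d²=32 ≤ ρ²=44; F_rep = 11·(-4,4)/32² = (-0.0430,0.0430)
F = F_att + ΣF_rep = (2.2070,4.2930)
p' = p + 1/5·F = (-1.5586,-6.1414)

Fx=2.2070 Fy=4.2930 x'=-1.5586 y'=-6.1414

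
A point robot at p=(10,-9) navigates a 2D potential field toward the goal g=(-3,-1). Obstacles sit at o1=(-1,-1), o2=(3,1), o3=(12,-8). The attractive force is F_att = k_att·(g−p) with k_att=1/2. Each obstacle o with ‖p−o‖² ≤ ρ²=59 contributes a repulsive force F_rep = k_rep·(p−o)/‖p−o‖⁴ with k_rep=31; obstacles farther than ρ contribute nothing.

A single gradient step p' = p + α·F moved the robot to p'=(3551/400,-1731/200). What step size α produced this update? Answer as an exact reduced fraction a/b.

α = 1/8

F_att = 1/2·(g−p) = 1/2·(-13,8) = (-6.5000,4.0000)
o1: d²=185 > ρ²=59 → inactive
o2: d²=149 > ρ²=59 → inactive
o3: d²=5 ≤ ρ²=59; F_rep = 31·(-2,-1)/5² = (-2.4800,-1.2400)
F = F_att + ΣF_rep = (-8.9800,2.7600)
Δp = p'−p = (-1.1225,0.3450); α = Δx/Fx = (-449/400) / (-449/50) = 1/8
check: Δy/Fy = (69/200) / (69/25) = 1/8 ✓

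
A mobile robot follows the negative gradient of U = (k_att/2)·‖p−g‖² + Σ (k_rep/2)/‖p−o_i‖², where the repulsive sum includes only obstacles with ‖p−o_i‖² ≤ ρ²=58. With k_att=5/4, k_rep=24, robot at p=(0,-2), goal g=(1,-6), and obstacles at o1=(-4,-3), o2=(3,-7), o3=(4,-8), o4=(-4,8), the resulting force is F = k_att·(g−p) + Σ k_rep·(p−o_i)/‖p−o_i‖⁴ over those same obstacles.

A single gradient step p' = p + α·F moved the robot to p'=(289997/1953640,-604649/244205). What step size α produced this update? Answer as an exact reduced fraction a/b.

F_att = 5/4·(g−p) = 5/4·(1,-4) = (1.2500,-5.0000)
o1: d²=17 ≤ ρ²=58; F_rep = 24·(4,1)/17² = (0.3322,0.0830)
o2: d²=34 ≤ ρ²=58; F_rep = 24·(-3,5)/34² = (-0.0623,0.1038)
o3: d²=52 ≤ ρ²=58; F_rep = 24·(-4,6)/52² = (-0.0355,0.0533)
o4: d²=116 > ρ²=58 → inactive
F = F_att + ΣF_rep = (1.4844,-4.7599)
Δp = p'−p = (0.1484,-0.4760); α = Δx/Fx = (289997/1953640) / (289997/195364) = 1/10
check: Δy/Fy = (-116239/244205) / (-232478/48841) = 1/10 ✓

α = 1/10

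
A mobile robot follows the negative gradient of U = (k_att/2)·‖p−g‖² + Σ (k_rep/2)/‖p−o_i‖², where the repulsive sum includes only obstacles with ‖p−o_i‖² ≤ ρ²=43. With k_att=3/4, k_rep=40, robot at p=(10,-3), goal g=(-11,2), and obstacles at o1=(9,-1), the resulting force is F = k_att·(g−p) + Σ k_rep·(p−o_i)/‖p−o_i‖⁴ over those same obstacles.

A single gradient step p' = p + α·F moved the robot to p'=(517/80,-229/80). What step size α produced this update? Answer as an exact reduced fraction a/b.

F_att = 3/4·(g−p) = 3/4·(-21,5) = (-15.7500,3.7500)
o1: d²=5 ≤ ρ²=43; F_rep = 40·(1,-2)/5² = (1.6000,-3.2000)
F = F_att + ΣF_rep = (-14.1500,0.5500)
Δp = p'−p = (-3.5375,0.1375); α = Δx/Fx = (-283/80) / (-283/20) = 1/4
check: Δy/Fy = (11/80) / (11/20) = 1/4 ✓

α = 1/4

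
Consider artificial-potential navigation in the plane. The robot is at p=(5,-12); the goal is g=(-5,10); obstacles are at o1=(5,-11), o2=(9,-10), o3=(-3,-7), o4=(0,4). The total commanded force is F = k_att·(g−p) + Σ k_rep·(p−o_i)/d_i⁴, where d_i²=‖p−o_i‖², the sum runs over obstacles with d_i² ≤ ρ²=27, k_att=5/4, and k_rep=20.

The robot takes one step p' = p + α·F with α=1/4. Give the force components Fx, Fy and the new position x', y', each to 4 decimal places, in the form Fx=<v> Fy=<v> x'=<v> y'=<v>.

F_att = 5/4·(g−p) = 5/4·(-10,22) = (-12.5000,27.5000)
o1: d²=1 ≤ ρ²=27; F_rep = 20·(0,-1)/1² = (0.0000,-20.0000)
o2: d²=20 ≤ ρ²=27; F_rep = 20·(-4,-2)/20² = (-0.2000,-0.1000)
o3: d²=89 > ρ²=27 → inactive
o4: d²=281 > ρ²=27 → inactive
F = F_att + ΣF_rep = (-12.7000,7.4000)
p' = p + 1/4·F = (1.8250,-10.1500)

Fx=-12.7000 Fy=7.4000 x'=1.8250 y'=-10.1500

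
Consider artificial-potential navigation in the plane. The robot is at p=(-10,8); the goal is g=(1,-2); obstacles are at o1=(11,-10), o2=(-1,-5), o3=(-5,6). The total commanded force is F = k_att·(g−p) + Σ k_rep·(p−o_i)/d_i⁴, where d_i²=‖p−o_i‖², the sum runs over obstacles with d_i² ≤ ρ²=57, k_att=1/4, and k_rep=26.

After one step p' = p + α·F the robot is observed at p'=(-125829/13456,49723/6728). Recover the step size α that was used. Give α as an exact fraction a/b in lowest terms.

α = 1/4

F_att = 1/4·(g−p) = 1/4·(11,-10) = (2.7500,-2.5000)
o1: d²=765 > ρ²=57 → inactive
o2: d²=250 > ρ²=57 → inactive
o3: d²=29 ≤ ρ²=57; F_rep = 26·(-5,2)/29² = (-0.1546,0.0618)
F = F_att + ΣF_rep = (2.5954,-2.4382)
Δp = p'−p = (0.6489,-0.6095); α = Δx/Fx = (8731/13456) / (8731/3364) = 1/4
check: Δy/Fy = (-4101/6728) / (-4101/1682) = 1/4 ✓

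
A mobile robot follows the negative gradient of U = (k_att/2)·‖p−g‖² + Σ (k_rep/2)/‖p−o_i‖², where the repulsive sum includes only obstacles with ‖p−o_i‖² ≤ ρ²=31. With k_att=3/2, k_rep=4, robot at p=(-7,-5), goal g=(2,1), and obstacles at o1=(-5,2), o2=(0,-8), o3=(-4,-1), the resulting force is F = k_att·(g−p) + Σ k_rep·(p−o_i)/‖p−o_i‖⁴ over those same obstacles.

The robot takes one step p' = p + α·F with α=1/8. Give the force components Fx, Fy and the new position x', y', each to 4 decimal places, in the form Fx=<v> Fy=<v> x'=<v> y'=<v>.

Fx=13.4808 Fy=8.9744 x'=-5.3149 y'=-3.8782

F_att = 3/2·(g−p) = 3/2·(9,6) = (13.5000,9.0000)
o1: d²=53 > ρ²=31 → inactive
o2: d²=58 > ρ²=31 → inactive
o3: d²=25 ≤ ρ²=31; F_rep = 4·(-3,-4)/25² = (-0.0192,-0.0256)
F = F_att + ΣF_rep = (13.4808,8.9744)
p' = p + 1/8·F = (-5.3149,-3.8782)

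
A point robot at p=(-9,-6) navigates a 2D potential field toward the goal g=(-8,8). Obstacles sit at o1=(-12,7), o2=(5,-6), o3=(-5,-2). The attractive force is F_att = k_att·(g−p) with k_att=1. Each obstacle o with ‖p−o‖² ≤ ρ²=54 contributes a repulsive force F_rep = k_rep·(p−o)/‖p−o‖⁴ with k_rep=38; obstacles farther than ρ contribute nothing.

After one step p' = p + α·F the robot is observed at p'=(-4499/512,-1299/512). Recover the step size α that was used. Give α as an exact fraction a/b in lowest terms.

F_att = 1·(g−p) = 1·(1,14) = (1.0000,14.0000)
o1: d²=178 > ρ²=54 → inactive
o2: d²=196 > ρ²=54 → inactive
o3: d²=32 ≤ ρ²=54; F_rep = 38·(-4,-4)/32² = (-0.1484,-0.1484)
F = F_att + ΣF_rep = (0.8516,13.8516)
Δp = p'−p = (0.2129,3.4629); α = Δx/Fx = (109/512) / (109/128) = 1/4
check: Δy/Fy = (1773/512) / (1773/128) = 1/4 ✓

α = 1/4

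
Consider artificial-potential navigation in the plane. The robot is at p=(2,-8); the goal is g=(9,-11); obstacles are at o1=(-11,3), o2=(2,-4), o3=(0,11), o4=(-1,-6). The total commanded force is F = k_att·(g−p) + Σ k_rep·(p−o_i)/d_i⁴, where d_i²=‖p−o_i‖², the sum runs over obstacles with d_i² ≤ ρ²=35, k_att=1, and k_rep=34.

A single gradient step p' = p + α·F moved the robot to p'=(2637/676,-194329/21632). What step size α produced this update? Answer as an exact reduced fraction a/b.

F_att = 1·(g−p) = 1·(7,-3) = (7.0000,-3.0000)
o1: d²=290 > ρ²=35 → inactive
o2: d²=16 ≤ ρ²=35; F_rep = 34·(0,-4)/16² = (0.0000,-0.5312)
o3: d²=365 > ρ²=35 → inactive
o4: d²=13 ≤ ρ²=35; F_rep = 34·(3,-2)/13² = (0.6036,-0.4024)
F = F_att + ΣF_rep = (7.6036,-3.9336)
Δp = p'−p = (1.9009,-0.9834); α = Δx/Fx = (1285/676) / (1285/169) = 1/4
check: Δy/Fy = (-21273/21632) / (-21273/5408) = 1/4 ✓

α = 1/4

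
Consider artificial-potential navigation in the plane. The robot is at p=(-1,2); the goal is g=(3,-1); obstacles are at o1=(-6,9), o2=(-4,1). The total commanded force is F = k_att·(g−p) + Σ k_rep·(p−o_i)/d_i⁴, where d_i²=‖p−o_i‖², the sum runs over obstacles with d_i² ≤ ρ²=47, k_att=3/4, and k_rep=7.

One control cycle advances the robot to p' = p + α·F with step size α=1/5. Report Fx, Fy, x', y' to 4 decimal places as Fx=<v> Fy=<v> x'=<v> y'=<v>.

F_att = 3/4·(g−p) = 3/4·(4,-3) = (3.0000,-2.2500)
o1: d²=74 > ρ²=47 → inactive
o2: d²=10 ≤ ρ²=47; F_rep = 7·(3,1)/10² = (0.2100,0.0700)
F = F_att + ΣF_rep = (3.2100,-2.1800)
p' = p + 1/5·F = (-0.3580,1.5640)

Fx=3.2100 Fy=-2.1800 x'=-0.3580 y'=1.5640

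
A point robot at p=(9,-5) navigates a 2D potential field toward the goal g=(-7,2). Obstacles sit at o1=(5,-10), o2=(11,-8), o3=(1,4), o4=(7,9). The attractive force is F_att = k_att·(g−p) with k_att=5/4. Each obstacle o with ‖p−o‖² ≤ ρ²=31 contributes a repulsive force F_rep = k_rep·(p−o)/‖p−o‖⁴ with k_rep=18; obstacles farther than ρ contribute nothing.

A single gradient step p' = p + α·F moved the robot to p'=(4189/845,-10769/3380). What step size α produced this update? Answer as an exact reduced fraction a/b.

F_att = 5/4·(g−p) = 5/4·(-16,7) = (-20.0000,8.7500)
o1: d²=41 > ρ²=31 → inactive
o2: d²=13 ≤ ρ²=31; F_rep = 18·(-2,3)/13² = (-0.2130,0.3195)
o3: d²=145 > ρ²=31 → inactive
o4: d²=200 > ρ²=31 → inactive
F = F_att + ΣF_rep = (-20.2130,9.0695)
Δp = p'−p = (-4.0426,1.8139); α = Δx/Fx = (-3416/845) / (-3416/169) = 1/5
check: Δy/Fy = (6131/3380) / (6131/676) = 1/5 ✓

α = 1/5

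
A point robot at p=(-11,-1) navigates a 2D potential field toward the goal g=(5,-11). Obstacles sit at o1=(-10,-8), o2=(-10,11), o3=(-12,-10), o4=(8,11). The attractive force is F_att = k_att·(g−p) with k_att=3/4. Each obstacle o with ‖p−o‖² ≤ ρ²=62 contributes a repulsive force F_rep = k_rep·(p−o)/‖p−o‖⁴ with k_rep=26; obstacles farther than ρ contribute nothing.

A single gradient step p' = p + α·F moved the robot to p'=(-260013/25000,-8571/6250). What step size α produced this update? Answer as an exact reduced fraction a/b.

F_att = 3/4·(g−p) = 3/4·(16,-10) = (12.0000,-7.5000)
o1: d²=50 ≤ ρ²=62; F_rep = 26·(-1,7)/50² = (-0.0104,0.0728)
o2: d²=145 > ρ²=62 → inactive
o3: d²=82 > ρ²=62 → inactive
o4: d²=505 > ρ²=62 → inactive
F = F_att + ΣF_rep = (11.9896,-7.4272)
Δp = p'−p = (0.5995,-0.3714); α = Δx/Fx = (14987/25000) / (14987/1250) = 1/20
check: Δy/Fy = (-2321/6250) / (-4642/625) = 1/20 ✓

α = 1/20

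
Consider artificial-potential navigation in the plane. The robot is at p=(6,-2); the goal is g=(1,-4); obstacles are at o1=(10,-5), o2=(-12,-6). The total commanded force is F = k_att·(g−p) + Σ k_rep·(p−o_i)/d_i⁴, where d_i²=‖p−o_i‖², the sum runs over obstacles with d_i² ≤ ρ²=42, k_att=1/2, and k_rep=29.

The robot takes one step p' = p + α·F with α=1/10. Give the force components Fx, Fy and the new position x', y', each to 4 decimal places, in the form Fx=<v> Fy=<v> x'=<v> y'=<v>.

F_att = 1/2·(g−p) = 1/2·(-5,-2) = (-2.5000,-1.0000)
o1: d²=25 ≤ ρ²=42; F_rep = 29·(-4,3)/25² = (-0.1856,0.1392)
o2: d²=340 > ρ²=42 → inactive
F = F_att + ΣF_rep = (-2.6856,-0.8608)
p' = p + 1/10·F = (5.7314,-2.0861)

Fx=-2.6856 Fy=-0.8608 x'=5.7314 y'=-2.0861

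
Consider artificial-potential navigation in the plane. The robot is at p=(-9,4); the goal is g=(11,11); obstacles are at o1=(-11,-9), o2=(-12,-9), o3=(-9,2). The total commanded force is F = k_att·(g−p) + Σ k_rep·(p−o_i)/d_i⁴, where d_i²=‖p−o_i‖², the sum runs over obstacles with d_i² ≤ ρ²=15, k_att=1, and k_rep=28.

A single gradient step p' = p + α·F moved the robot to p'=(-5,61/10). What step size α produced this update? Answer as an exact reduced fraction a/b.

F_att = 1·(g−p) = 1·(20,7) = (20.0000,7.0000)
o1: d²=173 > ρ²=15 → inactive
o2: d²=178 > ρ²=15 → inactive
o3: d²=4 ≤ ρ²=15; F_rep = 28·(0,2)/4² = (0.0000,3.5000)
F = F_att + ΣF_rep = (20.0000,10.5000)
Δp = p'−p = (4.0000,2.1000); α = Δx/Fx = (4) / (20) = 1/5
check: Δy/Fy = (21/10) / (21/2) = 1/5 ✓

α = 1/5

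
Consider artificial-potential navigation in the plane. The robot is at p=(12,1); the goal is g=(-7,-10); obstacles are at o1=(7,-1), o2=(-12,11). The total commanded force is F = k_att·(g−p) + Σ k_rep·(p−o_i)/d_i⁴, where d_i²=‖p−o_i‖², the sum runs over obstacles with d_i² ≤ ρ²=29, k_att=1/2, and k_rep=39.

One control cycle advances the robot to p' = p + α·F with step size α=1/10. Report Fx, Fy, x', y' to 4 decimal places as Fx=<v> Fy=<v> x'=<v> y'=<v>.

F_att = 1/2·(g−p) = 1/2·(-19,-11) = (-9.5000,-5.5000)
o1: d²=29 ≤ ρ²=29; F_rep = 39·(5,2)/29² = (0.2319,0.0927)
o2: d²=676 > ρ²=29 → inactive
F = F_att + ΣF_rep = (-9.2681,-5.4073)
p' = p + 1/10·F = (11.0732,0.4593)

Fx=-9.2681 Fy=-5.4073 x'=11.0732 y'=0.4593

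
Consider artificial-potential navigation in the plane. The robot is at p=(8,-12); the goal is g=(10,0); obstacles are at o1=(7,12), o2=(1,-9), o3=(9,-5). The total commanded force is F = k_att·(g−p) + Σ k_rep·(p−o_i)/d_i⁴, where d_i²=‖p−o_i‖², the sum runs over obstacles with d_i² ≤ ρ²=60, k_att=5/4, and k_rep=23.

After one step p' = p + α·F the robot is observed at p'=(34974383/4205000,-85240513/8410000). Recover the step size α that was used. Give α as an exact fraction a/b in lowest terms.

F_att = 5/4·(g−p) = 5/4·(2,12) = (2.5000,15.0000)
o1: d²=577 > ρ²=60 → inactive
o2: d²=58 ≤ ρ²=60; F_rep = 23·(7,-3)/58² = (0.0479,-0.0205)
o3: d²=50 ≤ ρ²=60; F_rep = 23·(-1,-7)/50² = (-0.0092,-0.0644)
F = F_att + ΣF_rep = (2.5387,14.9151)
Δp = p'−p = (0.3173,1.8644); α = Δx/Fx = (1334383/4205000) / (1334383/525625) = 1/8
check: Δy/Fy = (15679487/8410000) / (15679487/1051250) = 1/8 ✓

α = 1/8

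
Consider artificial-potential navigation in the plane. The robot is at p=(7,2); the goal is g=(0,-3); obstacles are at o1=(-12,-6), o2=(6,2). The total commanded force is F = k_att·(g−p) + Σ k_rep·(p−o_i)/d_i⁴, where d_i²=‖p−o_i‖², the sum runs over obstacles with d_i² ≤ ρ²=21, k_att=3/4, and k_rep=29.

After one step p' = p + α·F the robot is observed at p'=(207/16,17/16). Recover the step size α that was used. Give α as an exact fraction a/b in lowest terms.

α = 1/4

F_att = 3/4·(g−p) = 3/4·(-7,-5) = (-5.2500,-3.7500)
o1: d²=425 > ρ²=21 → inactive
o2: d²=1 ≤ ρ²=21; F_rep = 29·(1,0)/1² = (29.0000,0.0000)
F = F_att + ΣF_rep = (23.7500,-3.7500)
Δp = p'−p = (5.9375,-0.9375); α = Δx/Fx = (95/16) / (95/4) = 1/4
check: Δy/Fy = (-15/16) / (-15/4) = 1/4 ✓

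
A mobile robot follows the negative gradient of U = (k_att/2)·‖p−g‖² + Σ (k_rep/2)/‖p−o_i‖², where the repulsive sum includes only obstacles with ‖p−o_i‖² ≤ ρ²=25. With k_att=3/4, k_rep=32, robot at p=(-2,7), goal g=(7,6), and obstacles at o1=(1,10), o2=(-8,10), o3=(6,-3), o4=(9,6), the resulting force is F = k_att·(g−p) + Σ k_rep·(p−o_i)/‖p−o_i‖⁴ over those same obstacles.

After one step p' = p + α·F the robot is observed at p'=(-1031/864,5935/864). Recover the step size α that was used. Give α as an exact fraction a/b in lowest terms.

α = 1/8

F_att = 3/4·(g−p) = 3/4·(9,-1) = (6.7500,-0.7500)
o1: d²=18 ≤ ρ²=25; F_rep = 32·(-3,-3)/18² = (-0.2963,-0.2963)
o2: d²=45 > ρ²=25 → inactive
o3: d²=164 > ρ²=25 → inactive
o4: d²=122 > ρ²=25 → inactive
F = F_att + ΣF_rep = (6.4537,-1.0463)
Δp = p'−p = (0.8067,-0.1308); α = Δx/Fx = (697/864) / (697/108) = 1/8
check: Δy/Fy = (-113/864) / (-113/108) = 1/8 ✓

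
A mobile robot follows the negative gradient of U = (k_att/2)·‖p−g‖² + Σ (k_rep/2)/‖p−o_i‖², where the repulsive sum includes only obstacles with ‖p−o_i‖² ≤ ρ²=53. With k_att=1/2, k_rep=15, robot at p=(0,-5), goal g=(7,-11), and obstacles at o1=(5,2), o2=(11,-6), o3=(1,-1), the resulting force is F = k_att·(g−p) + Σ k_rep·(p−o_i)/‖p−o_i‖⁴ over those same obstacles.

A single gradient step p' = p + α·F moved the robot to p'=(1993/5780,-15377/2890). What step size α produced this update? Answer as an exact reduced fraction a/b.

α = 1/10

F_att = 1/2·(g−p) = 1/2·(7,-6) = (3.5000,-3.0000)
o1: d²=74 > ρ²=53 → inactive
o2: d²=122 > ρ²=53 → inactive
o3: d²=17 ≤ ρ²=53; F_rep = 15·(-1,-4)/17² = (-0.0519,-0.2076)
F = F_att + ΣF_rep = (3.4481,-3.2076)
Δp = p'−p = (0.3448,-0.3208); α = Δx/Fx = (1993/5780) / (1993/578) = 1/10
check: Δy/Fy = (-927/2890) / (-927/289) = 1/10 ✓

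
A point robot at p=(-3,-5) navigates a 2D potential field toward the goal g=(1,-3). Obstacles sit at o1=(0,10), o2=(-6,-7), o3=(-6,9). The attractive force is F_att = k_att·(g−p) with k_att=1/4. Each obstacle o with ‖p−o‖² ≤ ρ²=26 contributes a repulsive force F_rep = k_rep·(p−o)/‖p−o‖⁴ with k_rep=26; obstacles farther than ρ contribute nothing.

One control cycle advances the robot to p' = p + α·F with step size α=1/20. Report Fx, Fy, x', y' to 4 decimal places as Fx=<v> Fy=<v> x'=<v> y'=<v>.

Fx=1.4615 Fy=0.8077 x'=-2.9269 y'=-4.9596

F_att = 1/4·(g−p) = 1/4·(4,2) = (1.0000,0.5000)
o1: d²=234 > ρ²=26 → inactive
o2: d²=13 ≤ ρ²=26; F_rep = 26·(3,2)/13² = (0.4615,0.3077)
o3: d²=205 > ρ²=26 → inactive
F = F_att + ΣF_rep = (1.4615,0.8077)
p' = p + 1/20·F = (-2.9269,-4.9596)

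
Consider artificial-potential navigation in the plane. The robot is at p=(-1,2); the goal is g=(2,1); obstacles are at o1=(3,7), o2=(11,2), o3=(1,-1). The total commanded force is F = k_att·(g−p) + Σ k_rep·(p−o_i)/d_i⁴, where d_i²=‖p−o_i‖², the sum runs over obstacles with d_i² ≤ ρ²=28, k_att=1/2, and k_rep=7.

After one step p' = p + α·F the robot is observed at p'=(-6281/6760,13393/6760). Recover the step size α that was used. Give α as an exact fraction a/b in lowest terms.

F_att = 1/2·(g−p) = 1/2·(3,-1) = (1.5000,-0.5000)
o1: d²=41 > ρ²=28 → inactive
o2: d²=144 > ρ²=28 → inactive
o3: d²=13 ≤ ρ²=28; F_rep = 7·(-2,3)/13² = (-0.0828,0.1243)
F = F_att + ΣF_rep = (1.4172,-0.3757)
Δp = p'−p = (0.0709,-0.0188); α = Δx/Fx = (479/6760) / (479/338) = 1/20
check: Δy/Fy = (-127/6760) / (-127/338) = 1/20 ✓

α = 1/20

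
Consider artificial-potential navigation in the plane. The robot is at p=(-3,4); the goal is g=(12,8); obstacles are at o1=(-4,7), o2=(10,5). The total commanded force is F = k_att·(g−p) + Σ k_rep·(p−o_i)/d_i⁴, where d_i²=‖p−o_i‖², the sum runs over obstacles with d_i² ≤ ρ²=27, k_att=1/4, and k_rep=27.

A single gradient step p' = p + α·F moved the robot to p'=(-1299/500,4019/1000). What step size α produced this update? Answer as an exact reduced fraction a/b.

F_att = 1/4·(g−p) = 1/4·(15,4) = (3.7500,1.0000)
o1: d²=10 ≤ ρ²=27; F_rep = 27·(1,-3)/10² = (0.2700,-0.8100)
o2: d²=170 > ρ²=27 → inactive
F = F_att + ΣF_rep = (4.0200,0.1900)
Δp = p'−p = (0.4020,0.0190); α = Δx/Fx = (201/500) / (201/50) = 1/10
check: Δy/Fy = (19/1000) / (19/100) = 1/10 ✓

α = 1/10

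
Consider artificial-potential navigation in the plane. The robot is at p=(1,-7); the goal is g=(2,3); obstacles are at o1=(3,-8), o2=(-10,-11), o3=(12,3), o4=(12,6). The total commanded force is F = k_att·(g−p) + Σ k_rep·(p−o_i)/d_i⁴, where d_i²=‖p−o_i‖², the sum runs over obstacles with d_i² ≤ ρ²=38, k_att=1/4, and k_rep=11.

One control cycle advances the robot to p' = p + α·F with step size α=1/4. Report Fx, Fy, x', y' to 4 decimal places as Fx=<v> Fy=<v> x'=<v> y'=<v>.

F_att = 1/4·(g−p) = 1/4·(1,10) = (0.2500,2.5000)
o1: d²=5 ≤ ρ²=38; F_rep = 11·(-2,1)/5² = (-0.8800,0.4400)
o2: d²=137 > ρ²=38 → inactive
o3: d²=221 > ρ²=38 → inactive
o4: d²=290 > ρ²=38 → inactive
F = F_att + ΣF_rep = (-0.6300,2.9400)
p' = p + 1/4·F = (0.8425,-6.2650)

Fx=-0.6300 Fy=2.9400 x'=0.8425 y'=-6.2650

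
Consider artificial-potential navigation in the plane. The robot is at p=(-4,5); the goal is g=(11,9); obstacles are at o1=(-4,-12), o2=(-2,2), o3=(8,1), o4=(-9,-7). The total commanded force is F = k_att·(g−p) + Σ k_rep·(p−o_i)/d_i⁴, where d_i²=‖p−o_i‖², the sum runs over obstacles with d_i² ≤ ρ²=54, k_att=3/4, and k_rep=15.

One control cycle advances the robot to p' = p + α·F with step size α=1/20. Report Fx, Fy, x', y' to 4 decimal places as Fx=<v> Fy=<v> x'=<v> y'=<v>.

Fx=11.0725 Fy=3.2663 x'=-3.4464 y'=5.1633

F_att = 3/4·(g−p) = 3/4·(15,4) = (11.2500,3.0000)
o1: d²=289 > ρ²=54 → inactive
o2: d²=13 ≤ ρ²=54; F_rep = 15·(-2,3)/13² = (-0.1775,0.2663)
o3: d²=160 > ρ²=54 → inactive
o4: d²=169 > ρ²=54 → inactive
F = F_att + ΣF_rep = (11.0725,3.2663)
p' = p + 1/20·F = (-3.4464,5.1633)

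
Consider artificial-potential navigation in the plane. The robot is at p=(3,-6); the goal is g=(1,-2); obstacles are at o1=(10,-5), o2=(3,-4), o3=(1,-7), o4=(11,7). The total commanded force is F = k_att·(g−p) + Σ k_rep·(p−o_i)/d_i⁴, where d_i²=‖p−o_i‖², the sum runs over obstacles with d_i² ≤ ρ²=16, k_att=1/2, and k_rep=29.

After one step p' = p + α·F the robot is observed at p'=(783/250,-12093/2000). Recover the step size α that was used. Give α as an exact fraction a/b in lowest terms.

F_att = 1/2·(g−p) = 1/2·(-2,4) = (-1.0000,2.0000)
o1: d²=50 > ρ²=16 → inactive
o2: d²=4 ≤ ρ²=16; F_rep = 29·(0,-2)/4² = (0.0000,-3.6250)
o3: d²=5 ≤ ρ²=16; F_rep = 29·(2,1)/5² = (2.3200,1.1600)
o4: d²=233 > ρ²=16 → inactive
F = F_att + ΣF_rep = (1.3200,-0.4650)
Δp = p'−p = (0.1320,-0.0465); α = Δx/Fx = (33/250) / (33/25) = 1/10
check: Δy/Fy = (-93/2000) / (-93/200) = 1/10 ✓

α = 1/10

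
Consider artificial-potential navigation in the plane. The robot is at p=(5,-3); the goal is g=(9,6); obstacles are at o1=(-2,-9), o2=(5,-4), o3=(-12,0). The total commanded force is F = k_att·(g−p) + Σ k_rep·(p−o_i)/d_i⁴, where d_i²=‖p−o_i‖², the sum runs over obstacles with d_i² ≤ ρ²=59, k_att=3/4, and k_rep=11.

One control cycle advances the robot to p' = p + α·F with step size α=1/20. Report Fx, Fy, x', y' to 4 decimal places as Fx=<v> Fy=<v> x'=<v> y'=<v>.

F_att = 3/4·(g−p) = 3/4·(4,9) = (3.0000,6.7500)
o1: d²=85 > ρ²=59 → inactive
o2: d²=1 ≤ ρ²=59; F_rep = 11·(0,1)/1² = (0.0000,11.0000)
o3: d²=298 > ρ²=59 → inactive
F = F_att + ΣF_rep = (3.0000,17.7500)
p' = p + 1/20·F = (5.1500,-2.1125)

Fx=3.0000 Fy=17.7500 x'=5.1500 y'=-2.1125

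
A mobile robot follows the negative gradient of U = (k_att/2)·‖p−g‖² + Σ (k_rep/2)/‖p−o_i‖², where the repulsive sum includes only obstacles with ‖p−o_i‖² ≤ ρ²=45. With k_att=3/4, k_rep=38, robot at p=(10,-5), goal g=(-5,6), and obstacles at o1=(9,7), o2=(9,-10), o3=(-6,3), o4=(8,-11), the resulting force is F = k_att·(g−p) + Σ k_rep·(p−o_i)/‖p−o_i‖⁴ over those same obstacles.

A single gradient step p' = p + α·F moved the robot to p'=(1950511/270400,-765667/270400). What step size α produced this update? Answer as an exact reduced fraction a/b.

α = 1/4

F_att = 3/4·(g−p) = 3/4·(-15,11) = (-11.2500,8.2500)
o1: d²=145 > ρ²=45 → inactive
o2: d²=26 ≤ ρ²=45; F_rep = 38·(1,5)/26² = (0.0562,0.2811)
o3: d²=320 > ρ²=45 → inactive
o4: d²=40 ≤ ρ²=45; F_rep = 38·(2,6)/40² = (0.0475,0.1425)
F = F_att + ΣF_rep = (-11.1463,8.6736)
Δp = p'−p = (-2.7866,2.1684); α = Δx/Fx = (-753489/270400) / (-753489/67600) = 1/4
check: Δy/Fy = (586333/270400) / (586333/67600) = 1/4 ✓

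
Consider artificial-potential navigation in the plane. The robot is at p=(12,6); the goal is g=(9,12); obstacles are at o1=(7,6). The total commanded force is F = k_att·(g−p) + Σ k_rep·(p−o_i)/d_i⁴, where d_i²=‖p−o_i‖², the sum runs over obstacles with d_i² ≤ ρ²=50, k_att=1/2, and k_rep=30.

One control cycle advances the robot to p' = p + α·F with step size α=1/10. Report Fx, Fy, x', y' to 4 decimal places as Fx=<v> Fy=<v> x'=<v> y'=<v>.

F_att = 1/2·(g−p) = 1/2·(-3,6) = (-1.5000,3.0000)
o1: d²=25 ≤ ρ²=50; F_rep = 30·(5,0)/25² = (0.2400,0.0000)
F = F_att + ΣF_rep = (-1.2600,3.0000)
p' = p + 1/10·F = (11.8740,6.3000)

Fx=-1.2600 Fy=3.0000 x'=11.8740 y'=6.3000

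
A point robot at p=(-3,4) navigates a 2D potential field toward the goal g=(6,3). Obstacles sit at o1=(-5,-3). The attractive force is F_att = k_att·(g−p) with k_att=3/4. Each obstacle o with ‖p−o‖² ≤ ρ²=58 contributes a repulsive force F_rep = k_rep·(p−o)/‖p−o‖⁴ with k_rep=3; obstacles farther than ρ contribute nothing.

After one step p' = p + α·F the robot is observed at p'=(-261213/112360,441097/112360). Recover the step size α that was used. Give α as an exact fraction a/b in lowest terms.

α = 1/10

F_att = 3/4·(g−p) = 3/4·(9,-1) = (6.7500,-0.7500)
o1: d²=53 ≤ ρ²=58; F_rep = 3·(2,7)/53² = (0.0021,0.0075)
F = F_att + ΣF_rep = (6.7521,-0.7425)
Δp = p'−p = (0.6752,-0.0743); α = Δx/Fx = (75867/112360) / (75867/11236) = 1/10
check: Δy/Fy = (-8343/112360) / (-8343/11236) = 1/10 ✓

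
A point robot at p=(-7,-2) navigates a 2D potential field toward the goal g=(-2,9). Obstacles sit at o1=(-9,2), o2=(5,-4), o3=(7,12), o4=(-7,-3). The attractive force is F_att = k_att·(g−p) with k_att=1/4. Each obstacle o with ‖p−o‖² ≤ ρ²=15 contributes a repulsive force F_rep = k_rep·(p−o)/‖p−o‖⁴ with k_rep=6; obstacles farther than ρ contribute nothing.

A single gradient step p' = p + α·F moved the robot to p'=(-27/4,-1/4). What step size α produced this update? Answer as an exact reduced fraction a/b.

α = 1/5

F_att = 1/4·(g−p) = 1/4·(5,11) = (1.2500,2.7500)
o1: d²=20 > ρ²=15 → inactive
o2: d²=148 > ρ²=15 → inactive
o3: d²=392 > ρ²=15 → inactive
o4: d²=1 ≤ ρ²=15; F_rep = 6·(0,1)/1² = (0.0000,6.0000)
F = F_att + ΣF_rep = (1.2500,8.7500)
Δp = p'−p = (0.2500,1.7500); α = Δx/Fx = (1/4) / (5/4) = 1/5
check: Δy/Fy = (7/4) / (35/4) = 1/5 ✓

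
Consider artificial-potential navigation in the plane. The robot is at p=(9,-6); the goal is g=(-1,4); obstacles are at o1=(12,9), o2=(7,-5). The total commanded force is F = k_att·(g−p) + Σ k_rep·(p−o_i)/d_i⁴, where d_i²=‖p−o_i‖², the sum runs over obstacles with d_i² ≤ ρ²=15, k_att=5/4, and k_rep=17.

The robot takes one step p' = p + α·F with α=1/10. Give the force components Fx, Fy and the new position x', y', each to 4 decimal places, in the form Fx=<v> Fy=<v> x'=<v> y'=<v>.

Fx=-11.1400 Fy=11.8200 x'=7.8860 y'=-4.8180

F_att = 5/4·(g−p) = 5/4·(-10,10) = (-12.5000,12.5000)
o1: d²=234 > ρ²=15 → inactive
o2: d²=5 ≤ ρ²=15; F_rep = 17·(2,-1)/5² = (1.3600,-0.6800)
F = F_att + ΣF_rep = (-11.1400,11.8200)
p' = p + 1/10·F = (7.8860,-4.8180)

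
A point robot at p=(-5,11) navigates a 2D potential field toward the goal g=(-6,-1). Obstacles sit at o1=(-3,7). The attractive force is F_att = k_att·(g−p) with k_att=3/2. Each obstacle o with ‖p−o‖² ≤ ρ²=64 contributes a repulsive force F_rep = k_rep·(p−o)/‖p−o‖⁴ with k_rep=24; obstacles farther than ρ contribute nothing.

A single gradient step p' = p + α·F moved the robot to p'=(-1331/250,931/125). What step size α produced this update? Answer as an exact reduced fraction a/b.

α = 1/5

F_att = 3/2·(g−p) = 3/2·(-1,-12) = (-1.5000,-18.0000)
o1: d²=20 ≤ ρ²=64; F_rep = 24·(-2,4)/20² = (-0.1200,0.2400)
F = F_att + ΣF_rep = (-1.6200,-17.7600)
Δp = p'−p = (-0.3240,-3.5520); α = Δx/Fx = (-81/250) / (-81/50) = 1/5
check: Δy/Fy = (-444/125) / (-444/25) = 1/5 ✓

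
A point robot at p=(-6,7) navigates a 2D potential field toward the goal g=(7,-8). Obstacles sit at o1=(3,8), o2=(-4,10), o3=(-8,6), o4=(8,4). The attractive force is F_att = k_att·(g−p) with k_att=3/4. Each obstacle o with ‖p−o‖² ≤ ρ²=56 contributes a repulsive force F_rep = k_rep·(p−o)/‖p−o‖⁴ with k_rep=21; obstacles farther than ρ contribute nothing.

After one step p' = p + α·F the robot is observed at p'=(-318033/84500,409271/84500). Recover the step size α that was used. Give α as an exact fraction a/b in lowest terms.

F_att = 3/4·(g−p) = 3/4·(13,-15) = (9.7500,-11.2500)
o1: d²=82 > ρ²=56 → inactive
o2: d²=13 ≤ ρ²=56; F_rep = 21·(-2,-3)/13² = (-0.2485,-0.3728)
o3: d²=5 ≤ ρ²=56; F_rep = 21·(2,1)/5² = (1.6800,0.8400)
o4: d²=205 > ρ²=56 → inactive
F = F_att + ΣF_rep = (11.1815,-10.7828)
Δp = p'−p = (2.2363,-2.1566); α = Δx/Fx = (188967/84500) / (188967/16900) = 1/5
check: Δy/Fy = (-182229/84500) / (-182229/16900) = 1/5 ✓

α = 1/5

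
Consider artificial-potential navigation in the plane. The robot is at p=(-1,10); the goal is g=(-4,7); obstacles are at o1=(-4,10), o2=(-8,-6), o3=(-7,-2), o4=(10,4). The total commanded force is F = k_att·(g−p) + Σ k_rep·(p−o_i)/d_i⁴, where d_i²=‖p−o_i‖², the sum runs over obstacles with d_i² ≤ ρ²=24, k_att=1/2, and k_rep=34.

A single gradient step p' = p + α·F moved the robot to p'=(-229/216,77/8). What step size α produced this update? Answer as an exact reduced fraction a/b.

F_att = 1/2·(g−p) = 1/2·(-3,-3) = (-1.5000,-1.5000)
o1: d²=9 ≤ ρ²=24; F_rep = 34·(3,0)/9² = (1.2593,0.0000)
o2: d²=305 > ρ²=24 → inactive
o3: d²=180 > ρ²=24 → inactive
o4: d²=157 > ρ²=24 → inactive
F = F_att + ΣF_rep = (-0.2407,-1.5000)
Δp = p'−p = (-0.0602,-0.3750); α = Δx/Fx = (-13/216) / (-13/54) = 1/4
check: Δy/Fy = (-3/8) / (-3/2) = 1/4 ✓

α = 1/4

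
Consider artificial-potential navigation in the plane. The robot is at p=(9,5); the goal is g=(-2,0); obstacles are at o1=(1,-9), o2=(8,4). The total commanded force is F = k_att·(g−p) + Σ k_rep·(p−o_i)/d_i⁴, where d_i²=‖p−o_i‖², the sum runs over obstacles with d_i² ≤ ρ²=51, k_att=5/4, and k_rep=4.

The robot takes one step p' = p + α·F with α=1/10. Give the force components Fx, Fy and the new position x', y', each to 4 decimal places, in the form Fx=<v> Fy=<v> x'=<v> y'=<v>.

F_att = 5/4·(g−p) = 5/4·(-11,-5) = (-13.7500,-6.2500)
o1: d²=260 > ρ²=51 → inactive
o2: d²=2 ≤ ρ²=51; F_rep = 4·(1,1)/2² = (1.0000,1.0000)
F = F_att + ΣF_rep = (-12.7500,-5.2500)
p' = p + 1/10·F = (7.7250,4.4750)

Fx=-12.7500 Fy=-5.2500 x'=7.7250 y'=4.4750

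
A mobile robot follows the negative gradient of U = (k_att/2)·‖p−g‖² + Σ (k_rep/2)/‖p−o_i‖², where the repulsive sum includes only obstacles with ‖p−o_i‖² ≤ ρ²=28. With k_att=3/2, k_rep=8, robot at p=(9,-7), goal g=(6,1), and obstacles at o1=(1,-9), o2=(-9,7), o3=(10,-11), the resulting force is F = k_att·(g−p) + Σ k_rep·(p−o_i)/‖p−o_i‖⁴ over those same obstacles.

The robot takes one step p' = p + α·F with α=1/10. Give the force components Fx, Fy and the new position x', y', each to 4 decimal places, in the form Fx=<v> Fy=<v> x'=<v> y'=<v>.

F_att = 3/2·(g−p) = 3/2·(-3,8) = (-4.5000,12.0000)
o1: d²=68 > ρ²=28 → inactive
o2: d²=520 > ρ²=28 → inactive
o3: d²=17 ≤ ρ²=28; F_rep = 8·(-1,4)/17² = (-0.0277,0.1107)
F = F_att + ΣF_rep = (-4.5277,12.1107)
p' = p + 1/10·F = (8.5472,-5.7889)

Fx=-4.5277 Fy=12.1107 x'=8.5472 y'=-5.7889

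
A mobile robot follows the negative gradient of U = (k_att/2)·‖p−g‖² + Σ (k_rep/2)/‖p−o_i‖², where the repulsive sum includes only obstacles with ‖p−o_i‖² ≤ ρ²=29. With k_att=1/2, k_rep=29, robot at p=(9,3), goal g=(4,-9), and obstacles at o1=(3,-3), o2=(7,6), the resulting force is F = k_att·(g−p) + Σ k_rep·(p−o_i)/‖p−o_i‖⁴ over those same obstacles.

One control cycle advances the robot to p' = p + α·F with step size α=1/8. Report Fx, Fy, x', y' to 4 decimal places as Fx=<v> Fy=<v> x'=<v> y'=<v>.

F_att = 1/2·(g−p) = 1/2·(-5,-12) = (-2.5000,-6.0000)
o1: d²=72 > ρ²=29 → inactive
o2: d²=13 ≤ ρ²=29; F_rep = 29·(2,-3)/13² = (0.3432,-0.5148)
F = F_att + ΣF_rep = (-2.1568,-6.5148)
p' = p + 1/8·F = (8.7304,2.1857)

Fx=-2.1568 Fy=-6.5148 x'=8.7304 y'=2.1857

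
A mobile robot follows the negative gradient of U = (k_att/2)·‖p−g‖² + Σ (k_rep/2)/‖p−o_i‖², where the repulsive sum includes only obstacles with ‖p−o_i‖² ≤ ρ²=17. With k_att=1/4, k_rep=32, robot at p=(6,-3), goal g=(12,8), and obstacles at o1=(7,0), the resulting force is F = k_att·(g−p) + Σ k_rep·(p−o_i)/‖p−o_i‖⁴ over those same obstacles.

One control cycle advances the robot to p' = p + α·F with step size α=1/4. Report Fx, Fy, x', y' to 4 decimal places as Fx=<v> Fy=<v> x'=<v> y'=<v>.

F_att = 1/4·(g−p) = 1/4·(6,11) = (1.5000,2.7500)
o1: d²=10 ≤ ρ²=17; F_rep = 32·(-1,-3)/10² = (-0.3200,-0.9600)
F = F_att + ΣF_rep = (1.1800,1.7900)
p' = p + 1/4·F = (6.2950,-2.5525)

Fx=1.1800 Fy=1.7900 x'=6.2950 y'=-2.5525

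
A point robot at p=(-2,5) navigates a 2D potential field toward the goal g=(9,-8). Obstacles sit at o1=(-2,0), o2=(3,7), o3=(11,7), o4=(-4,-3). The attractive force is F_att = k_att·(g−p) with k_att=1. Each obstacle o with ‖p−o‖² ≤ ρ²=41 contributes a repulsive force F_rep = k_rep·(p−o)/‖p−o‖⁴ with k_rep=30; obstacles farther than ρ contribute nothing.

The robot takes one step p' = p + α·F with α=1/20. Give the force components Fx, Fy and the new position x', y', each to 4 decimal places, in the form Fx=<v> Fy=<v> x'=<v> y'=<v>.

Fx=10.8216 Fy=-12.8313 x'=-1.4589 y'=4.3584

F_att = 1·(g−p) = 1·(11,-13) = (11.0000,-13.0000)
o1: d²=25 ≤ ρ²=41; F_rep = 30·(0,5)/25² = (0.0000,0.2400)
o2: d²=29 ≤ ρ²=41; F_rep = 30·(-5,-2)/29² = (-0.1784,-0.0713)
o3: d²=173 > ρ²=41 → inactive
o4: d²=68 > ρ²=41 → inactive
F = F_att + ΣF_rep = (10.8216,-12.8313)
p' = p + 1/20·F = (-1.4589,4.3584)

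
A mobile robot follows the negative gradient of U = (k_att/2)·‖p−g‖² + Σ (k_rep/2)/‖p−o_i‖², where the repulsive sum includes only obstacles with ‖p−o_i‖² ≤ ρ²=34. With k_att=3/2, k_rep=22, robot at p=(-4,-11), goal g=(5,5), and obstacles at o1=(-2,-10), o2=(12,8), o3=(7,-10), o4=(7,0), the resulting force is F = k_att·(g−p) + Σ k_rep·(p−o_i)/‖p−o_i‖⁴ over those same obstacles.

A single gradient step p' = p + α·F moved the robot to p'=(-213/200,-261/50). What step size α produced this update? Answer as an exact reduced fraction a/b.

F_att = 3/2·(g−p) = 3/2·(9,16) = (13.5000,24.0000)
o1: d²=5 ≤ ρ²=34; F_rep = 22·(-2,-1)/5² = (-1.7600,-0.8800)
o2: d²=617 > ρ²=34 → inactive
o3: d²=122 > ρ²=34 → inactive
o4: d²=242 > ρ²=34 → inactive
F = F_att + ΣF_rep = (11.7400,23.1200)
Δp = p'−p = (2.9350,5.7800); α = Δx/Fx = (587/200) / (587/50) = 1/4
check: Δy/Fy = (289/50) / (578/25) = 1/4 ✓

α = 1/4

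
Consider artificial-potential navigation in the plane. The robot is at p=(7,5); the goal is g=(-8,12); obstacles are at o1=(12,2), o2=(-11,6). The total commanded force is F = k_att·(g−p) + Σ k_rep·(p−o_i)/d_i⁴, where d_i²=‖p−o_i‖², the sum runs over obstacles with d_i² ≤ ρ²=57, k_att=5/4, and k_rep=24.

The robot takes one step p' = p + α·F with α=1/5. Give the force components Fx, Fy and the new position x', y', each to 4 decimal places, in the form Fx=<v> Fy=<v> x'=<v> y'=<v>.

Fx=-18.8538 Fy=8.8123 x'=3.2292 y'=6.7625

F_att = 5/4·(g−p) = 5/4·(-15,7) = (-18.7500,8.7500)
o1: d²=34 ≤ ρ²=57; F_rep = 24·(-5,3)/34² = (-0.1038,0.0623)
o2: d²=325 > ρ²=57 → inactive
F = F_att + ΣF_rep = (-18.8538,8.8123)
p' = p + 1/5·F = (3.2292,6.7625)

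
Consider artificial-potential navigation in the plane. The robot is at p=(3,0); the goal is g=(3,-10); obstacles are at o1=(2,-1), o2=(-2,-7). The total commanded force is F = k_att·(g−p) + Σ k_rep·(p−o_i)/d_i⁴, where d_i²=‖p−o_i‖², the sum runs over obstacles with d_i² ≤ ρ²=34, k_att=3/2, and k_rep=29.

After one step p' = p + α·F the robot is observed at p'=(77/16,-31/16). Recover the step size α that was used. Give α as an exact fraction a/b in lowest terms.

α = 1/4

F_att = 3/2·(g−p) = 3/2·(0,-10) = (0.0000,-15.0000)
o1: d²=2 ≤ ρ²=34; F_rep = 29·(1,1)/2² = (7.2500,7.2500)
o2: d²=74 > ρ²=34 → inactive
F = F_att + ΣF_rep = (7.2500,-7.7500)
Δp = p'−p = (1.8125,-1.9375); α = Δx/Fx = (29/16) / (29/4) = 1/4
check: Δy/Fy = (-31/16) / (-31/4) = 1/4 ✓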